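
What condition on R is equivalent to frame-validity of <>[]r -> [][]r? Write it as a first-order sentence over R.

forall x forall y forall z ((xRy & x R^2 z) -> exists w (yRw & z = w))

This is a Sahlqvist (Geach-type) schema ◇^1□^1r → □^2◇^0r.
Minimal-valuation argument: fix x; take any y with xR^1y and any z with xR^2z. Set V(r) to the set of worlds R-reachable from y in exactly 1 step. Then □^1r holds at y, so the antecedent holds at x; validity forces ◇^0r at z, giving a w with zR^0w and yR^1w.
First-order correspondent: forall x forall y forall z ((xRy & x R^2 z) -> exists w (yRw & z = w)).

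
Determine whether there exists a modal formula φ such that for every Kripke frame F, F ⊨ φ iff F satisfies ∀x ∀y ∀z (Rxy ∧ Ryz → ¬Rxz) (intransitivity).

No — not modally definable

Any modally definable frame class is closed under surjective bounded morphisms.
The 3-cycle (worlds 0,1,2 with 0→1→2→0) is intransitive. Mapping every world to a single reflexive point • is a surjective bounded morphism; the reflexive point is not intransitive (R••∧R•• but R••).
So the class is not modally definable.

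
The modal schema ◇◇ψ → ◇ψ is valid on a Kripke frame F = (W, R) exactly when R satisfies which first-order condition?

transitivity

This schema is equivalent to the 4 axiom □ψ → □□ψ.
It corresponds to transitivity: ∀x ∀y ∀z (Rxy ∧ Ryz → Rxz).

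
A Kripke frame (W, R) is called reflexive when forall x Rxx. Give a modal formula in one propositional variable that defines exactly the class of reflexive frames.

□q → q

A defining formula is □q → q (the T axiom).
Suppose □q→q is valid. At any x set V(q)={w : Rxw}. Then □q holds at x, so q holds at x, i.e. Rxx.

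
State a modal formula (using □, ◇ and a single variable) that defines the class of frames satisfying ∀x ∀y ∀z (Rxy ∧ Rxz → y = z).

The condition is partial functionality. The CD schema ◇r → □r defines it.

◇r → □r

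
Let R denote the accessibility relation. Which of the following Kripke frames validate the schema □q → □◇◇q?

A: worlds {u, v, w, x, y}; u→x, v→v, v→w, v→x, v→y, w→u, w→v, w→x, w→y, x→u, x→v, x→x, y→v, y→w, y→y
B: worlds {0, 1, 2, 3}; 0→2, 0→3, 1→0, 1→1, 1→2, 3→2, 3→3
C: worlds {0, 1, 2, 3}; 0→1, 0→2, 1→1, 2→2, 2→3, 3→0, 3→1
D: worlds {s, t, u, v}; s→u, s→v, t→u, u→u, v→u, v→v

The schema corresponds to a generalized confluence (Geach) condition: ∀x ∀z (xRz → ∃w (xRw ∧ zR²w)).
A: holds.
B: fails — 0R2 but no w with 0Rw and 2R²w.
C: holds.
D: holds.
Valid on: A, C, D.

A, C, D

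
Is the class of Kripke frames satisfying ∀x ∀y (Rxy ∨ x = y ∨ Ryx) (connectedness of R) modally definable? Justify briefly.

No

Any modally definable frame class is closed under disjoint unions.
Take 2 disjoint single-world reflexive frames: each is trivially connected, but their disjoint union has 2 worlds with no edge between distinct components, so it is not connected.
Hence connectedness of R is not modally definable.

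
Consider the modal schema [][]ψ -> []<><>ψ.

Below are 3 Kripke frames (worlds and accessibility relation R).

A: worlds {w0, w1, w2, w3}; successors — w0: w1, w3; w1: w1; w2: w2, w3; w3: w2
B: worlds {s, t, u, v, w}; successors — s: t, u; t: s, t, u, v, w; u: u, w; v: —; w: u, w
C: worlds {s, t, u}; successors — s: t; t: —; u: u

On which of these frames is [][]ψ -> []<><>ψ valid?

The schema corresponds to a generalized confluence (Geach) condition: forall x forall z (xRz -> exists w (x R^2 w & z R^2 w)).
A: satisfies the condition.
B: fails — tRv but no w* with tR²w* and vR²w*.
C: fails — sRt but no w with sR²w and tR²w.
Valid on: A.

A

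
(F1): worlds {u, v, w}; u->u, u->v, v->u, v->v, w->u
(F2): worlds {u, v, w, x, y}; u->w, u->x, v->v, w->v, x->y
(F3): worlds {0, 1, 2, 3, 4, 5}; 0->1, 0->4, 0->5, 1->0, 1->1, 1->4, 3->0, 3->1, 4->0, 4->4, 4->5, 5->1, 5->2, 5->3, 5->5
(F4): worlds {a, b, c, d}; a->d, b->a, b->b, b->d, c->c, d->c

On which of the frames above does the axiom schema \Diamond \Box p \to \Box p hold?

This is the axiom for the Euclidean property; its first-order frame correspondent is \forall x \forall y \forall z (Rxy \wedge Rxz \to Ryz).
(F1): ✓.
(F2): fails — Ruw and Ruw but not Rww.
(F3): fails — R01 and R05 but not R15.
(F4): fails — Rad and Rad but not Rdd.
Valid on: (F1).

(F1)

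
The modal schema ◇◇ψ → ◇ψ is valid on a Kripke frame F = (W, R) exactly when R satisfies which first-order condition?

transitivity: ∀x ∀y ∀z (Rxy ∧ Ryz → Rxz)

This is a form of the 4 axiom.
Its frame correspondent is transitivity — ∀x ∀y ∀z (Rxy ∧ Ryz → Rxz).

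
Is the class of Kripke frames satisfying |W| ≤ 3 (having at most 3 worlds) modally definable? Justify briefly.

Modal frame validity is preserved under disjoint unions.
Any modal formula valid on each of 4 disjoint one-world frames is valid on their disjoint union (validity is preserved under disjoint unions). Each one-world frame has |W|=1≤3, but the union has |W|=4.
So no modal formula (or set of formulas) defines exactly the |W|≤3 frames.

No — not modally definable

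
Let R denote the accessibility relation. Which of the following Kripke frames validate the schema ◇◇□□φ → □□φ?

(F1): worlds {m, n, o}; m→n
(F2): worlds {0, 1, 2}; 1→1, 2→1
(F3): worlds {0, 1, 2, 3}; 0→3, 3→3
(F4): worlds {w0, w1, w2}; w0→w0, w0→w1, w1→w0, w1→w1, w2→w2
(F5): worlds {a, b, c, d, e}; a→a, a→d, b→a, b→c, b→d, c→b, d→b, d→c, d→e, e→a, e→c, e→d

(F1), (F2), (F3), (F4)

The schema corresponds to a generalized confluence (Geach) condition: ∀x ∀y ∀z ((xR²y ∧ xR²z) → ∃w (yR²w ∧ z = w)).
(F1): ✓.
(F2): ✓.
(F3): ✓.
(F4): ✓.
(F5): fails — aR²c, aR²b but no w with cR²w and b=w.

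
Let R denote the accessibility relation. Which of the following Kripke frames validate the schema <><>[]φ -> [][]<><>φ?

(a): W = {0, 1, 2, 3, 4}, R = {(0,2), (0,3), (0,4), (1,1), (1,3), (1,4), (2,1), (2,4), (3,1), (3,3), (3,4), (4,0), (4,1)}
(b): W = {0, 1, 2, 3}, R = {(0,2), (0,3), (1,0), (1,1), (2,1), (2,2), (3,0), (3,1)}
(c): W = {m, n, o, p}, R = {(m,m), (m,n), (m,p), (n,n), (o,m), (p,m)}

(a), (b)

The schema corresponds to a generalized confluence (Geach) condition: forall x forall y forall z ((x R^2 y & x R^2 z) -> exists w (yRw & z R^2 w)).
(a): condition met.
(b): condition met.
(c): fails — mR²p, mR²n but no w with pRw and nR²w.
Valid on: (a), (b).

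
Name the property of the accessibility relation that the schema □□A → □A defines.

Suppose □□A→□A is valid. Take Rxy and set V(A)={w : xR²w}. Then □□A at x, so □A at x, so A at y, i.e. ∃z(Rxz∧Rzy).

density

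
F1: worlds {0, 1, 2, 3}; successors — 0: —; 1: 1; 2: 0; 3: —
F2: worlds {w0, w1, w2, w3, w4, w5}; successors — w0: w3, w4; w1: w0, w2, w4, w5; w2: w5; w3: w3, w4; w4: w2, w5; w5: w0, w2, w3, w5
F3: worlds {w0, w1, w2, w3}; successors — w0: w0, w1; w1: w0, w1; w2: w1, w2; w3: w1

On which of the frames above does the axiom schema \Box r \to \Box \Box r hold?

F1

This is the axiom for transitivity; its first-order frame correspondent is \forall x \forall y \forall z (Rxy \wedge Ryz \to Rxz).
F1: condition met.
F2: fails — Rw1w5 and Rw5w3 but not Rw1w3.
F3: fails — Rw3w1 and Rw1w0 but not Rw3w0.
Valid on: F1.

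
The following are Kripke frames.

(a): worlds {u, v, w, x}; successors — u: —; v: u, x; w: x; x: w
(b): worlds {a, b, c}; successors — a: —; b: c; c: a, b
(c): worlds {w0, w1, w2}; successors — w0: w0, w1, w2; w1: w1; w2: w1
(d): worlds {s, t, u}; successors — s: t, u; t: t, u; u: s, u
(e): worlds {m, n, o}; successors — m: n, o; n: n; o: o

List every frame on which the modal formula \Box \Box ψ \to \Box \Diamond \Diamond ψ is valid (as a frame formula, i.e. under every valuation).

Frame correspondent (Sahlqvist): \forall x \forall z (xRz \to \exists w (x R^2 w \wedge z R^2 w)) — i.e. a generalized confluence (Geach) condition.
(a): fails — vRu but no t with vR²t and uR²t.
(b): fails — bRc but no w with bR²w and cR²w.
(c): satisfies the condition.
(d): satisfies the condition.
(e): satisfies the condition.
Valid on: (c), (d), (e).

(c), (d), (e)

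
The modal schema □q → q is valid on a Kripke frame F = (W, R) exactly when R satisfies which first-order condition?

reflexivity: ∀x Rxx

Suppose □q→q is valid. At any x set V(q)={w : Rxw}. Then □q holds at x, so q holds at x, i.e. Rxx.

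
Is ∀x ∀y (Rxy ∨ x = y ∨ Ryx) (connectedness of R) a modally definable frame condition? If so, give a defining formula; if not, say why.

Not definable by any modal formula

If a class were modally definable it would be closed under disjoint unions (Goldblatt–Thomason).
Take 3 disjoint single-world reflexive frames: each is trivially connected, but their disjoint union has 3 worlds with no edge between distinct components, so it is not connected.
So no modal formula (or set of formulas) defines exactly the connected frames.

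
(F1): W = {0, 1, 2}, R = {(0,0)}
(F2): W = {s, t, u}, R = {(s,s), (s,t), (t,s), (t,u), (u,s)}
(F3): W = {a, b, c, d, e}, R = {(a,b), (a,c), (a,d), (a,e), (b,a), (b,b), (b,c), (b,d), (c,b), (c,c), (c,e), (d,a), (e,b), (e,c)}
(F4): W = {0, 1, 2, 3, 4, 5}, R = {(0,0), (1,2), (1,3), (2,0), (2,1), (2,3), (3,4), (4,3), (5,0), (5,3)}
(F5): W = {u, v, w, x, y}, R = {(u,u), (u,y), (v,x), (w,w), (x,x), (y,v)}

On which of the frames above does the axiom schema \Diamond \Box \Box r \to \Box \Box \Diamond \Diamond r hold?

This is the axiom for a generalized confluence (Geach) condition; its first-order frame correspondent is \forall x \forall y \forall z ((xRy \wedge x R^2 z) \to \exists w (y R^2 w \wedge z R^2 w)).
(F1): ✓.
(F2): ✓.
(F3): ✓.
(F4): fails — 1R3, 1R²0 but no w with 3R²w and 0R²w.
(F5): fails — uRu, uR²v but no t with uR²t and vR²t.

(F1), (F2), (F3)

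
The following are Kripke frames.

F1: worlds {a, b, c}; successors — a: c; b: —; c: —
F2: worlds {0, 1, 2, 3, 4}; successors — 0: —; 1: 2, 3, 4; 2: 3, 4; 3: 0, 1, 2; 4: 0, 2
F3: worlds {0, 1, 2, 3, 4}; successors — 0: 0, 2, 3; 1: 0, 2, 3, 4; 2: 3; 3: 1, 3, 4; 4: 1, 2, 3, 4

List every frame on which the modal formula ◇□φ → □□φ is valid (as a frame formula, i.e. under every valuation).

F1

Frame correspondent (Sahlqvist): ∀x ∀y ∀z ((xRy ∧ xR²z) → ∃w (yRw ∧ z = w)) — i.e. a generalized confluence (Geach) condition.
F1: holds.
F2: fails — 1R2, 1R²0 but no w with 2Rw and 0=w.
F3: fails — 0R0, 0R²1 but no w with 0Rw and 1=w.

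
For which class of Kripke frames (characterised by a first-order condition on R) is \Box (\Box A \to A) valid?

shift-reflexivity: \forall x \forall y (Rxy \to Ryy)

This schema is the T□ axiom.
Its frame correspondent is shift-reflexivity — \forall x \forall y (Rxy \to Ryy).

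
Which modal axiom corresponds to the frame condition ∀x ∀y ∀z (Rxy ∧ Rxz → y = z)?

This is partial functionality; the standard corresponding axiom is CD: ◇p → □p.

◇p → □p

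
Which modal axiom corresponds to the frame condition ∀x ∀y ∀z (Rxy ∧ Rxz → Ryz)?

◇s → □◇s

This is the Euclidean property; the standard corresponding axiom is 5: ◇s → □◇s.
Suppose ◇s→□◇s is valid. Take Rxy, Rxz and set V(s)={y}. Then ◇s at x, so □◇s at x, so ◇s at z, so some w with Rzw has s; w=y, i.e. Rzy. By symmetry of the argument, Ryz.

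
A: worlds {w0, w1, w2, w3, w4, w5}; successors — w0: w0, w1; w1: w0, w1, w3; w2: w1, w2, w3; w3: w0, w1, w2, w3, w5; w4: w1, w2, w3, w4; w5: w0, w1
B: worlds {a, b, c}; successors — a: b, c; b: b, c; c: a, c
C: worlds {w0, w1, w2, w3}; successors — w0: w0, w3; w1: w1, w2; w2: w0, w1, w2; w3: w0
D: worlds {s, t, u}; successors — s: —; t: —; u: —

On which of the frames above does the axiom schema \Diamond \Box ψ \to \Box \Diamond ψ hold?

Frame correspondent (Sahlqvist): \forall x \forall y \forall z (Rxy \wedge Rxz \to \exists w (Ryw \wedge Rzw)) — i.e. convergence.
A: holds.
B: holds.
C: fails — Rw2w0 and Rw2w1 but w0 and w1 have no common successor.
D: holds.
Valid on: A, B, D.

A, B, D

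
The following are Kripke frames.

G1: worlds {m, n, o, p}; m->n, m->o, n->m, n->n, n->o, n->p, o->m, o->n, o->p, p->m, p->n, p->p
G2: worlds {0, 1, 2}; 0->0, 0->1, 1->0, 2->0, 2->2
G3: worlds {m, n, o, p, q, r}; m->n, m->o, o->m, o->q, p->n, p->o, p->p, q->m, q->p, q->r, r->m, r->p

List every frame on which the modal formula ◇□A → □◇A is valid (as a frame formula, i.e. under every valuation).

G1, G2

Frame correspondent (Sahlqvist): ∀x ∀y ∀z (Rxy ∧ Rxz → ∃w (Ryw ∧ Rzw)) — i.e. convergence.
G1: holds.
G2: holds.
G3: fails — Rmo and Rmn but o and n have no common successor.
Valid on: G1, G2.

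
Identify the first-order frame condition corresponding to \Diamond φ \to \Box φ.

partial functionality

This schema is the CD axiom.
Its frame correspondent is partial functionality — \forall x \forall y \forall z (Rxy \wedge Rxz \to y = z).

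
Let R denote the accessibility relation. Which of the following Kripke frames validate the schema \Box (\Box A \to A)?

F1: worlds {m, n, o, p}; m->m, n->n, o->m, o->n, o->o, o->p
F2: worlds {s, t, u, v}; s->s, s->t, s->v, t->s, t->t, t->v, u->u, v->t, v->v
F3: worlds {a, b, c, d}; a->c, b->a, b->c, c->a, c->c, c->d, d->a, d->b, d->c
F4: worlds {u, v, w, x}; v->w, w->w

This is the axiom for shift-reflexivity; its first-order frame correspondent is \forall x \forall y (Rxy \to Ryy).
F1: fails — Rop but not Rpp.
F2: condition met.
F3: fails — Rcd but not Rdd.
F4: condition met.
Valid on: F2, F4.

F2, F4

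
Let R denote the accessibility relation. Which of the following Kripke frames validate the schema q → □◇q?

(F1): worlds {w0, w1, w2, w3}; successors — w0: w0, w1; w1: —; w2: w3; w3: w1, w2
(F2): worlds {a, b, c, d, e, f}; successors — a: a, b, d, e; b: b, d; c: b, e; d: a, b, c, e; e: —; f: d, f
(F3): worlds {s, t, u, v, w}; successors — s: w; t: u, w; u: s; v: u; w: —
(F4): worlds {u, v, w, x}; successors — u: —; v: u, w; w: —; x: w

none

The schema corresponds to symmetry: ∀x ∀y (Rxy → Ryx).
(F1): fails — Rw3w1 but not Rw1w3.
(F2): fails — Rdc but not Rcd.
(F3): fails — Rus but not Rsu.
(F4): fails — Rxw but not Rwx.
Valid on no frame.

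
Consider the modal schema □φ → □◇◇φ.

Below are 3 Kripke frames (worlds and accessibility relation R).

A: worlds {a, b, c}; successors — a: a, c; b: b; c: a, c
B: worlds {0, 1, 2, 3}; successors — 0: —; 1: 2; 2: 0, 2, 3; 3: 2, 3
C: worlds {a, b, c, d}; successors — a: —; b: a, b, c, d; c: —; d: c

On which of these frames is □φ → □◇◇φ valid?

A

Frame correspondent (Sahlqvist): ∀x ∀z (xRz → ∃w (xRw ∧ zR²w)) — i.e. a generalized confluence (Geach) condition.
A: holds.
B: fails — 2R0 but no w with 2Rw and 0R²w.
C: fails — bRa but no w with bRw and aR²w.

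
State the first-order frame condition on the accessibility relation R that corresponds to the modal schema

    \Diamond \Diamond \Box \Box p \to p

\forall x \forall y (x R^2 y \to \exists w (y R^2 w \wedge x = w))

This is a Sahlqvist (Geach-type) schema ◇^2□^2p → □^0◇^0p.
Minimal-valuation argument: fix x; take any y with xR^2y and any z with xR^0z. Set V(p) to the set of worlds R-reachable from y in exactly 2 steps. Then □^2p holds at y, so the antecedent holds at x; validity forces ◇^0p at z, giving a w with zR^0w and yR^2w.
First-order correspondent: \forall x \forall y (x R^2 y \to \exists w (y R^2 w \wedge x = w)).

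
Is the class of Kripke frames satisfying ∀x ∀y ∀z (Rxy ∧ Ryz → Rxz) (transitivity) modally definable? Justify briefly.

Yes, by □r → □□r

Yes: it is transitivity, defined by the 4 schema □r → □□r.
Suppose □r→□□r is valid. Take Rxy, Ryz and set V(r)={w : Rxw}. Then □r at x, so □□r at x, so □r at y, so r at z, i.e. Rxz.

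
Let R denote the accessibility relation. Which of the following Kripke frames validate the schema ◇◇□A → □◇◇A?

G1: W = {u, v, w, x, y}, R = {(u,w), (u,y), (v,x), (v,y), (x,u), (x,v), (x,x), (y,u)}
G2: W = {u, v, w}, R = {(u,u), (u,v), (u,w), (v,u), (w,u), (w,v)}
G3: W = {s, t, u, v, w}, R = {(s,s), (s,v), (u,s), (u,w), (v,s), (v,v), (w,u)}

G2, G3

The schema corresponds to a generalized confluence (Geach) condition: ∀x ∀y ∀z ((xR²y ∧ xRz) → ∃w (yRw ∧ zR²w)).
G1: fails — uR²u, uRw but no t with uRt and wR²t.
G2: condition met.
G3: condition met.
Valid on: G2, G3.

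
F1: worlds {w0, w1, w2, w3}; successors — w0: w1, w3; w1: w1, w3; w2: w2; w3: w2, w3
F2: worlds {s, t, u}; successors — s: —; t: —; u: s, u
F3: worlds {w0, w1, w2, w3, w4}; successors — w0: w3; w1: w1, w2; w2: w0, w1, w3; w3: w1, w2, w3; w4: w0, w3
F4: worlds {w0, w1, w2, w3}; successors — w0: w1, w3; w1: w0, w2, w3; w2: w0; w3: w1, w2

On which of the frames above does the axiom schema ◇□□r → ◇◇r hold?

F1, F3, F4

Frame correspondent (Sahlqvist): ∀x ∀y (xRy → ∃w (yR²w ∧ xR²w)) — i.e. a generalized confluence (Geach) condition.
F1: ✓.
F2: fails — uRs but no w with sR²w and uR²w.
F3: ✓.
F4: ✓.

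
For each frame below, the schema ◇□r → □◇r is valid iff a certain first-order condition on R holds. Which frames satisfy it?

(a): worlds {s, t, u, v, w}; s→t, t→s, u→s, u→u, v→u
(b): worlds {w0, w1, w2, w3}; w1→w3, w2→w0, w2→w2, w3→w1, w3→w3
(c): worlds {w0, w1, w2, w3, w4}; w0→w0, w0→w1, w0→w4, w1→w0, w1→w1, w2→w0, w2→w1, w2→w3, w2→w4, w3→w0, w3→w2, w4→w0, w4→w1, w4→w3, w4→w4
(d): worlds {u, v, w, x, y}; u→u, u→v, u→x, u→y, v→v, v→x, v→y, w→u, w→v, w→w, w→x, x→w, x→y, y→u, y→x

(c)

Frame correspondent (Sahlqvist): ∀x ∀y ∀z (Rxy ∧ Rxz → ∃w (Ryw ∧ Rzw)) — i.e. convergence.
(a): fails — Ruu and Rus but u and s have no common successor.
(b): fails — Rw2w2 and Rw2w0 but w2 and w0 have no common successor.
(c): condition met.
(d): fails — Rux and Ruy but x and y have no common successor.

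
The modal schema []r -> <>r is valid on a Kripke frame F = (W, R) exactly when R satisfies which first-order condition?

Suppose □r→◇r is valid. At any x set V(r)=W. Then □r at x, so ◇r at x, so x has a successor.

seriality: forall x exists y Rxy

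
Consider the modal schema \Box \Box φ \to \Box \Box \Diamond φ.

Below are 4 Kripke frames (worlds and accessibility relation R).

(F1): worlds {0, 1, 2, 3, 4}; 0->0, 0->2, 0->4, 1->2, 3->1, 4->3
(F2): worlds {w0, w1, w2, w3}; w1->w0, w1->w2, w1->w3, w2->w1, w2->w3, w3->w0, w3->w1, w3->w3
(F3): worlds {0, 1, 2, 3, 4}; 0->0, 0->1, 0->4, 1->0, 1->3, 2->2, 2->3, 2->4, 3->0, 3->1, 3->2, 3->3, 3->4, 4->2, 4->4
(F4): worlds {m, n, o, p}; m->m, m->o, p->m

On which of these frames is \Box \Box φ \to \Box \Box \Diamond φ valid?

This is the axiom for a generalized confluence (Geach) condition; its first-order frame correspondent is \forall x \forall z (x R^2 z \to \exists w (x R^2 w \wedge zRw)).
(F1): fails — 0R²2 but no w with 0R²w and 2Rw.
(F2): fails — w1R²w0 but no w with w1R²w and w0Rw.
(F3): holds.
(F4): fails — mR²o but no w with mR²w and oRw.

(F3)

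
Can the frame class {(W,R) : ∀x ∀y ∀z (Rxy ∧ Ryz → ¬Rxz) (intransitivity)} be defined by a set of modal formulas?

If a class were modally definable it would be closed under surjective bounded morphisms (Goldblatt–Thomason).
The 5-cycle (worlds s,t,u,v,w with s→t→u→v→w→s) is intransitive. Mapping every world to a single reflexive point • is a surjective bounded morphism; the reflexive point is not intransitive (R••∧R•• but R••).
Hence intransitivity is not modally definable.

Not modally definable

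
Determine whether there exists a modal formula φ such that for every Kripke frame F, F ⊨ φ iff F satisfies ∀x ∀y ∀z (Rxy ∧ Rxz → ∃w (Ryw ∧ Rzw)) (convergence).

Yes, by ◇□r → □◇r

The condition is convergence. A defining modal formula is ◇□r → □◇r.
Suppose ◇□r→□◇r is valid. Take Rxy, Rxz and set V(r)={w : Ryw}. Then □r at y so ◇□r at x, so □◇r at x, so ◇r at z, giving w with Rzw and Ryw.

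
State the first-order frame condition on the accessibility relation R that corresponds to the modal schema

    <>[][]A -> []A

This is a Sahlqvist (Geach-type) schema ◇^1□^2A → □^1◇^0A.
Minimal-valuation argument: fix x; take any y with xR^1y and any z with xR^1z. Set V(A) to the set of worlds R-reachable from y in exactly 2 steps. Then □^2A holds at y, so the antecedent holds at x; validity forces ◇^0A at z, giving a w with zR^0w and yR^2w.
First-order correspondent: forall x forall y forall z ((xRy & xRz) -> exists w (y R^2 w & z = w)).

forall x forall y forall z ((xRy & xRz) -> exists w (y R^2 w & z = w))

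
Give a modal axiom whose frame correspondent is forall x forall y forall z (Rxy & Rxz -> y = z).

◇q → □q

The condition is partial functionality. The CD schema ◇q → □q defines it.
Suppose ◇q→□q is valid. Take Rxy, Rxz and set V(q)={y}. Then ◇q at x, so □q at x, so q at z, i.e. z=y.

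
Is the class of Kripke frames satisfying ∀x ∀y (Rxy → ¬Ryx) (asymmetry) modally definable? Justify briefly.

Not modally definable

Any modally definable frame class is closed under surjective bounded morphisms.
The 3-cycle (worlds w0,w1,w2 with w0→w1→w2→w0) is asymmetric. Mapping every world to a single reflexive point • is a surjective bounded morphism, and the reflexive point is not asymmetric (R•• but asymmetry requires ¬R••).
So the class is not modally definable.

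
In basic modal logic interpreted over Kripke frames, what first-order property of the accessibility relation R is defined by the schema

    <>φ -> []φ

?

Suppose ◇φ→□φ is valid. Take Rxy, Rxz and set V(φ)={y}. Then ◇φ at x, so □φ at x, so φ at z, i.e. z=y.

partial functionality: forall x forall y forall z (Rxy & Rxz -> y = z)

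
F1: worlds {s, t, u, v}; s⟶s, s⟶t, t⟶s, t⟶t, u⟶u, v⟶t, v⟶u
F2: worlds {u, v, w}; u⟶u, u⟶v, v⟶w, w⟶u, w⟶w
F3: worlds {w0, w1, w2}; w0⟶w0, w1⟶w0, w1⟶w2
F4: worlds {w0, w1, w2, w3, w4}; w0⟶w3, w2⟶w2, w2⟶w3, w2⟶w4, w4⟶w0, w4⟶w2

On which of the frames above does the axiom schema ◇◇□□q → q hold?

This is the axiom for a generalized confluence (Geach) condition; its first-order frame correspondent is ∀x ∀y (xR²y → ∃w (yR²w ∧ x = w)).
F1: fails — vR²s but no w with sR²w and v=w.
F2: satisfies the condition.
F3: fails — w1R²w0 but no w with w0R²w and w1=w.
F4: fails — w2R²w0 but no w with w0R²w and w2=w.

F2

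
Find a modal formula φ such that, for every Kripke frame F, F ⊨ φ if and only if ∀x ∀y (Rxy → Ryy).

□(□s → s)

A defining formula is □(□s → s) (the T□ axiom).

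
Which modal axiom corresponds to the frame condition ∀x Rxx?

This is reflexivity; the standard corresponding axiom is T: □q → q.
Suppose □q→q is valid. At any x set V(q)={w : Rxw}. Then □q holds at x, so q holds at x, i.e. Rxx.

□q → q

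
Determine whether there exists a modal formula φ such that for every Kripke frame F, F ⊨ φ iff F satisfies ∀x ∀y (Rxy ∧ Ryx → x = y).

If a class were modally definable it would be closed under surjective bounded morphisms (Goldblatt–Thomason).
The 8-cycle (worlds s,t,u,v,w,x,y,z with s→t→u→v→w→x→y→z→s) is antisymmetric. Sending even-indexed worlds to • and odd-indexed worlds to ∘ is a surjective bounded morphism onto the two-world frame with •↔∘, which is not antisymmetric.
So the class is not modally definable.

Not modally definable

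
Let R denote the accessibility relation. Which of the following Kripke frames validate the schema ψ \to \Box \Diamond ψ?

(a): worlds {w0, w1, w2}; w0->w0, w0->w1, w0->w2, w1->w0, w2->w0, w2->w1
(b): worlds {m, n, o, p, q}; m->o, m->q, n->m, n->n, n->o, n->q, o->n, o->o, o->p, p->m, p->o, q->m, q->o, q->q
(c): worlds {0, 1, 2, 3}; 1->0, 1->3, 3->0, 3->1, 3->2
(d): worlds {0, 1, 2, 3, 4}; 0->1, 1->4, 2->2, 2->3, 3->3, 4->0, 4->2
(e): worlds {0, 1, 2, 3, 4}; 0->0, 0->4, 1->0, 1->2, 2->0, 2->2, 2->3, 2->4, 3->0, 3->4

none

The schema corresponds to symmetry: \forall x \forall y (Rxy \to Ryx).
(a): fails — Rw2w1 but not Rw1w2.
(b): fails — Rpm but not Rmp.
(c): fails — R10 but not R01.
(d): fails — R01 but not R10.
(e): fails — R10 but not R01.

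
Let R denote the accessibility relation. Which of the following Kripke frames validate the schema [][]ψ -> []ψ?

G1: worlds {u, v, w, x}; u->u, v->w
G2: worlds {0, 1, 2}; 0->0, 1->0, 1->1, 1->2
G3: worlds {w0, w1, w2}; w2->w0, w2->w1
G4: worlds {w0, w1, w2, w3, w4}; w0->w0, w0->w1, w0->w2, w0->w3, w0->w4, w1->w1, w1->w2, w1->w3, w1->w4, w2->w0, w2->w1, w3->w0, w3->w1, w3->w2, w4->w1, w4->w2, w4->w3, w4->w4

G2, G4

This is the axiom for density; its first-order frame correspondent is forall x forall y (Rxy -> exists z (Rxz & Rzy)).
G1: fails — Rvw but no z with Rvz and Rzw.
G2: holds.
G3: fails — Rw2w0 but no z with Rw2z and Rzw0.
G4: holds.
Valid on: G2, G4.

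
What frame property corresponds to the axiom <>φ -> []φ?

partial functionality: forall x forall y forall z (Rxy & Rxz -> y = z)

This is the CD axiom.
It corresponds to partial functionality: forall x forall y forall z (Rxy & Rxz -> y = z).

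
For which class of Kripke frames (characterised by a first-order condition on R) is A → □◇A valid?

Suppose A→□◇A is valid. Take Rxy and set V(A)={x}. Then A at x, so □◇A at x, so ◇A at y, so some z with Ryz has A; z=x, i.e. Ryx.
Conversely, on a frame with symmetry the schema holds at every world under every valuation.
So the correspondent is symmetry.

Symmetry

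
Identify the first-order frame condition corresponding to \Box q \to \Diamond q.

Suppose □q→◇q is valid. At any x set V(q)=W. Then □q at x, so ◇q at x, so x has a successor.
Conversely, any frame satisfying \forall x \exists y Rxy validates the schema.
Frame condition: \forall x \exists y Rxy.

Seriality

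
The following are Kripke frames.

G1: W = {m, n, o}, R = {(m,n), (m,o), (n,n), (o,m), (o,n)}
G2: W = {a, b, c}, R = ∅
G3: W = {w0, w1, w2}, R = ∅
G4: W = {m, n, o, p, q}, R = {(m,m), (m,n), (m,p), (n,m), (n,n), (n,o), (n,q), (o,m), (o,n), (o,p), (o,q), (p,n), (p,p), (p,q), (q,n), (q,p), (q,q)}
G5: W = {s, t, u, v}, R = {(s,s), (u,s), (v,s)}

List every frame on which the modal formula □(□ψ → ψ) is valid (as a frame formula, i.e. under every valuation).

G2, G3, G5

The schema corresponds to shift-reflexivity: ∀x ∀y (Rxy → Ryy).
G1: fails — Rom but not Rmm.
G2: satisfies the condition.
G3: satisfies the condition.
G4: fails — Rno but not Roo.
G5: satisfies the condition.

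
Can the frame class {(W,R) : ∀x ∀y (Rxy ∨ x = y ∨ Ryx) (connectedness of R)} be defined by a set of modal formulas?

No

If a class were modally definable it would be closed under disjoint unions (Goldblatt–Thomason).
Take 3 disjoint single-world reflexive frames: each is trivially connected, but their disjoint union has 3 worlds with no edge between distinct components, so it is not connected.
Hence connectedness of R is not modally definable.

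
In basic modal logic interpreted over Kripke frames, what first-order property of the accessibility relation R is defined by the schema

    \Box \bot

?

This schema is the Ver axiom.
It corresponds to emptiness of R: \forall x \forall y \neg Rxy.

emptiness of R: \forall x \forall y \neg Rxy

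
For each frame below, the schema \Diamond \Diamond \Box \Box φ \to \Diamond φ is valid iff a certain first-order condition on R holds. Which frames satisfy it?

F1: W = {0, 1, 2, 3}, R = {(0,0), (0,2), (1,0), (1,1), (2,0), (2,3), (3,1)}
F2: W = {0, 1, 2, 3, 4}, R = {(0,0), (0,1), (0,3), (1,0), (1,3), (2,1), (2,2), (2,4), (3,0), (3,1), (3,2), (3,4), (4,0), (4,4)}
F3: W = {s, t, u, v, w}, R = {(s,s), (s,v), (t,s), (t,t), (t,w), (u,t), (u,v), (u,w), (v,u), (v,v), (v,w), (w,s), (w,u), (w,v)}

F2, F3

Frame correspondent (Sahlqvist): \forall x \forall y (x R^2 y \to \exists w (y R^2 w \wedge xRw)) — i.e. a generalized confluence (Geach) condition.
F1: fails — 3R²0 but no w with 0R²w and 3Rw.
F2: condition met.
F3: condition met.
Valid on: F2, F3.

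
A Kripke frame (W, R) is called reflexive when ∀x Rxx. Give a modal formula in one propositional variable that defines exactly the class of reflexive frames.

The condition is reflexivity. The T schema □r → r defines it.
Suppose □r→r is valid. At any x set V(r)={w : Rxw}. Then □r holds at x, so r holds at x, i.e. Rxx.

□r → r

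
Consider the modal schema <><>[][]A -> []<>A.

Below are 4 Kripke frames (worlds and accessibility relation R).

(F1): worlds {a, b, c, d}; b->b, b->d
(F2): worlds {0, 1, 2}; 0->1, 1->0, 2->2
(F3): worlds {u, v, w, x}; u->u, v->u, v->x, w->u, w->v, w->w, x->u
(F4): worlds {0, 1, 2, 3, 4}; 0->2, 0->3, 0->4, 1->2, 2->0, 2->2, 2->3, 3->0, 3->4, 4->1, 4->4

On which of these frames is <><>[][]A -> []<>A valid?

(F2), (F3)

The schema corresponds to a generalized confluence (Geach) condition: forall x forall y forall z ((x R^2 y & xRz) -> exists w (y R^2 w & zRw)).
(F1): fails — bR²b, bRd but no w with bR²w and dRw.
(F2): satisfies the condition.
(F3): satisfies the condition.
(F4): fails — 0R²1, 0R4 but no w with 1R²w and 4Rw.
Valid on: (F2), (F3).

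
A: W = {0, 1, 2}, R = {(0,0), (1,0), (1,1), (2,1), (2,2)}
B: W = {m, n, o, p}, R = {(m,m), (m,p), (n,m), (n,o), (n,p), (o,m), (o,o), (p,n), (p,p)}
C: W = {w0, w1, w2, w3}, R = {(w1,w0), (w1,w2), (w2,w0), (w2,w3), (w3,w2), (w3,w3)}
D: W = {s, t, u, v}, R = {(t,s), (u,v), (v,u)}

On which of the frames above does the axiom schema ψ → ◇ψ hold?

The schema corresponds to reflexivity: ∀x Rxx.
A: ✓.
B: fails — world n does not see itself.
C: fails — world w0 does not see itself.
D: fails — world s does not see itself.
Valid on: A.

A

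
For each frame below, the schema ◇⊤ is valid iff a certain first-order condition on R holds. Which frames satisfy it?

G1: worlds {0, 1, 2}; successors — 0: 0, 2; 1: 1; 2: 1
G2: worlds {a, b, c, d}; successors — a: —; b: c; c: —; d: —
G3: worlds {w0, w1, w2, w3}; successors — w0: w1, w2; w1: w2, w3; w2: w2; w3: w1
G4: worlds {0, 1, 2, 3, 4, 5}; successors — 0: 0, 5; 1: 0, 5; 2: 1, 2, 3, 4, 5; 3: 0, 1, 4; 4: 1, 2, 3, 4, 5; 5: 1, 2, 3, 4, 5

This is the axiom for seriality; its first-order frame correspondent is ∀x ∃y Rxy.
G1: satisfies the condition.
G2: fails — world a has no successor.
G3: satisfies the condition.
G4: satisfies the condition.

G1, G3, G4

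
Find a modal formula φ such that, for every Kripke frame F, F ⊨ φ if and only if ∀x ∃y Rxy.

□ψ → ◇ψ

A defining formula is □ψ → ◇ψ (the D axiom).
Suppose □ψ→◇ψ is valid. At any x set V(ψ)=W. Then □ψ at x, so ◇ψ at x, so x has a successor.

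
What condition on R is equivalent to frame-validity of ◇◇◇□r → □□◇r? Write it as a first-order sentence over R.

This is a Sahlqvist (Geach-type) schema ◇^3□^1r → □^2◇^1r.
First-order correspondent: ∀x ∀y ∀z ((xR³y ∧ xR²z) → ∃w (yRw ∧ zRw)).

∀x ∀y ∀z ((xR³y ∧ xR²z) → ∃w (yRw ∧ zRw))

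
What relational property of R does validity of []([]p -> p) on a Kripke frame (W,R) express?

shift-reflexivity

Suppose □(□p→p) is valid. Take Rxy and set V(p)={w : Ryw}. Then at y, □p holds; since □(□p→p) at x, □p→p at y, so p at y, i.e. Ryy.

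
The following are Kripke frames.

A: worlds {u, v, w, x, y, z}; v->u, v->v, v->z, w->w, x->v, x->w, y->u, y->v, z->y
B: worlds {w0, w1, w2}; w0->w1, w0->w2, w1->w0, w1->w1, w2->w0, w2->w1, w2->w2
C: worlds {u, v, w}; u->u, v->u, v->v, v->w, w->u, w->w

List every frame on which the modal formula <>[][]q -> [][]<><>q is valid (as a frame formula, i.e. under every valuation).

B, C

This is the axiom for a generalized confluence (Geach) condition; its first-order frame correspondent is forall x forall y forall z ((xRy & x R^2 z) -> exists w (y R^2 w & z R^2 w)).
A: fails — vRu, vR²u but no t with uR²t and uR²t.
B: satisfies the condition.
C: satisfies the condition.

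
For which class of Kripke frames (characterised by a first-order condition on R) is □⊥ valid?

□⊥ is valid iff no world has any successor (otherwise □⊥ fails at any world with one).
The converse is a direct semantic check.
So the correspondent is emptiness of R.

emptiness of R: ∀x ∀y ¬Rxy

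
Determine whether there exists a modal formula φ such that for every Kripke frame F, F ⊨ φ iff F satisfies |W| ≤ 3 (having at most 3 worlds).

If a class were modally definable it would be closed under disjoint unions (Goldblatt–Thomason).
Any modal formula valid on each of 4 disjoint one-world frames is valid on their disjoint union (validity is preserved under disjoint unions). Each one-world frame has |W|=1≤3, but the union has |W|=4.
So no modal formula (or set of formulas) defines exactly the |W|≤3 frames.

Not definable by any modal formula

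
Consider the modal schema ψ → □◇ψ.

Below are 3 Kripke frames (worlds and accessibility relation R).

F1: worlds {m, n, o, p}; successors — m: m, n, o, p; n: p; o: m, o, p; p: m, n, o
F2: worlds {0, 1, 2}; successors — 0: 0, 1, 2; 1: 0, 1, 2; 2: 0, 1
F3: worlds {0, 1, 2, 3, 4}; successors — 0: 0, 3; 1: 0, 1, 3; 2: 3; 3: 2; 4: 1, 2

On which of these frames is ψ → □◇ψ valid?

F2

This is the axiom for symmetry; its first-order frame correspondent is ∀x ∀y (Rxy → Ryx).
F1: fails — Rmn but not Rnm.
F2: holds.
F3: fails — R10 but not R01.
Valid on: F2.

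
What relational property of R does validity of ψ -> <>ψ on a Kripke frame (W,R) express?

Reflexivity

Replacing ψ by ¬ψ and contraposing gives the equivalent schema □ψ → ψ.
Suppose □ψ→ψ is valid. At any x set V(ψ)={w : Rxw}. Then □ψ holds at x, so ψ holds at x, i.e. Rxx.
The converse is a direct semantic check.
Frame condition: forall x Rxx.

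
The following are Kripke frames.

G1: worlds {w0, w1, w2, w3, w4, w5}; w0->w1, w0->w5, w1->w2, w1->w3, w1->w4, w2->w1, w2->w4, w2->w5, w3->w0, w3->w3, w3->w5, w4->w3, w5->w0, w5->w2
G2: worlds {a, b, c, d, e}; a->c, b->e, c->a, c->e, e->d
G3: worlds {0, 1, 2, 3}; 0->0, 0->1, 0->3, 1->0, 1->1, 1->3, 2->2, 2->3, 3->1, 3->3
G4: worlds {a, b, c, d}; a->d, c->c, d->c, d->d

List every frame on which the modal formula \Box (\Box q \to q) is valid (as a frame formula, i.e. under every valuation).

This is the axiom for shift-reflexivity; its first-order frame correspondent is \forall x \forall y (Rxy \to Ryy).
G1: fails — Rw1w2 but not Rw2w2.
G2: fails — Red but not Rdd.
G3: condition met.
G4: condition met.

G3, G4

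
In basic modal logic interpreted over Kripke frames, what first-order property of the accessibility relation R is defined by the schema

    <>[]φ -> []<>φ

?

convergence: forall x forall y forall z (Rxy & Rxz -> exists w (Ryw & Rzw))

Suppose ◇□φ→□◇φ is valid. Take Rxy, Rxz and set V(φ)={w : Ryw}. Then □φ at y so ◇□φ at x, so □◇φ at x, so ◇φ at z, giving w with Rzw and Ryw.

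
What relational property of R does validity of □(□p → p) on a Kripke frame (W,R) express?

Suppose □(□p→p) is valid. Take Rxy and set V(p)={w : Ryw}. Then at y, □p holds; since □(□p→p) at x, □p→p at y, so p at y, i.e. Ryy.
Conversely, on a frame with shift-reflexivity the schema holds at every world under every valuation.
So the correspondent is shift-reflexivity.

Shift-reflexivity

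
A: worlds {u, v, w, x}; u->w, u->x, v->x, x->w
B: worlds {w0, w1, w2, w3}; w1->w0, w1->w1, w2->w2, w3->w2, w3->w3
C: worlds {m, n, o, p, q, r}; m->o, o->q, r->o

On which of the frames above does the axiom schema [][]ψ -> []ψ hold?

Frame correspondent (Sahlqvist): forall x forall y (Rxy -> exists z (Rxz & Rzy)) — i.e. density.
A: fails — Rxw but no z with Rxz and Rzw.
B: holds.
C: fails — Roq but no z with Roz and Rzq.

B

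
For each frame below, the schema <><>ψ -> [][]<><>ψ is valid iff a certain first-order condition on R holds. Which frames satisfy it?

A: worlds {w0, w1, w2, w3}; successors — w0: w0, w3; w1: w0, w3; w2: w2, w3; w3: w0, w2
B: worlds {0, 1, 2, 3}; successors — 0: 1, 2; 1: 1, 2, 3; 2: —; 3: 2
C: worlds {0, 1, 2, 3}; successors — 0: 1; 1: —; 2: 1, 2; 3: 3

A

Frame correspondent (Sahlqvist): forall x forall y forall z ((x R^2 y & x R^2 z) -> exists w (y = w & z R^2 w)) — i.e. a generalized confluence (Geach) condition.
A: condition met.
B: fails — 0R²1, 0R²2 but no w with 1=w and 2R²w.
C: fails — 2R²1, 2R²1 but no w with 1=w and 1R²w.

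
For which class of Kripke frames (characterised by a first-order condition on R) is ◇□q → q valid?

Symmetry

This is frame-equivalent to q → □◇q (substitute ¬q for q and contrapose).
Suppose q→□◇q is valid. Take Rxy and set V(q)={x}. Then q at x, so □◇q at x, so ◇q at y, so some z with Ryz has q; z=x, i.e. Ryx.
The converse is a direct semantic check.
Frame condition: ∀x ∀y (Rxy → Ryx).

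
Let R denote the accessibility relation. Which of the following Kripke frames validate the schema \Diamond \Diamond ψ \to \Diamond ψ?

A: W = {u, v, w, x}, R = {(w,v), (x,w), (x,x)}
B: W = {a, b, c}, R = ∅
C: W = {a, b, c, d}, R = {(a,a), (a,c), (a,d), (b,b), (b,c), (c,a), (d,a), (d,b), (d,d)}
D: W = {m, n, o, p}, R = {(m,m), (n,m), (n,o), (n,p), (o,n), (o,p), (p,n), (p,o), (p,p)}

The schema corresponds to transitivity: \forall x \forall y \forall z (Rxy \wedge Ryz \to Rxz).
A: fails — Rxw and Rwv but not Rxv.
B: holds.
C: fails — Rbc and Rca but not Rba.
D: fails — Ron and Rno but not Roo.
Valid on: B.

B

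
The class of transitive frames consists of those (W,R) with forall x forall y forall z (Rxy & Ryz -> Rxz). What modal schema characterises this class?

This is transitivity; the standard corresponding axiom is 4: □p → □□p.
Suppose □p→□□p is valid. Take Rxy, Ryz and set V(p)={w : Rxw}. Then □p at x, so □□p at x, so □p at y, so p at z, i.e. Rxz.

□p → □□p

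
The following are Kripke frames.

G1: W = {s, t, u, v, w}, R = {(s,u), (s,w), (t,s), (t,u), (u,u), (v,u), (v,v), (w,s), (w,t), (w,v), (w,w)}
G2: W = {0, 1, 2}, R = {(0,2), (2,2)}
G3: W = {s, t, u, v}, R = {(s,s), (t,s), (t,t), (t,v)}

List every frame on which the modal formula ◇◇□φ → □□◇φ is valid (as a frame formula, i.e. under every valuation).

G2

The schema corresponds to a generalized confluence (Geach) condition: ∀x ∀y ∀z ((xR²y ∧ xR²z) → ∃w (yRw ∧ zRw)).
G1: fails — sR²u, sR²w but no w* with uRw* and wRw*.
G2: holds.
G3: fails — tR²s, tR²v but no w with sRw and vRw.
Valid on: G2.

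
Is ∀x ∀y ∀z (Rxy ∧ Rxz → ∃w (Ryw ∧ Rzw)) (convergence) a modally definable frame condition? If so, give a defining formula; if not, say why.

Definable; ◇□q → □◇q defines it

This is a Sahlqvist condition; the .2 axiom ◇□q → □◇q defines it.
Suppose ◇□q→□◇q is valid. Take Rxy, Rxz and set V(q)={w : Ryw}. Then □q at y so ◇□q at x, so □◇q at x, so ◇q at z, giving w with Rzw and Ryw.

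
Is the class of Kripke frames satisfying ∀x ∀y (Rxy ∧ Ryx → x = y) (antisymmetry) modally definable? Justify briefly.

No — not modally definable

Any modally definable frame class is closed under surjective bounded morphisms.
The 6-cycle (worlds s,t,u,v,w,x with s→t→u→v→w→x→s) is antisymmetric. Sending even-indexed worlds to • and odd-indexed worlds to ∘ is a surjective bounded morphism onto the two-world frame with •↔∘, which is not antisymmetric.
So the class is not modally definable.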